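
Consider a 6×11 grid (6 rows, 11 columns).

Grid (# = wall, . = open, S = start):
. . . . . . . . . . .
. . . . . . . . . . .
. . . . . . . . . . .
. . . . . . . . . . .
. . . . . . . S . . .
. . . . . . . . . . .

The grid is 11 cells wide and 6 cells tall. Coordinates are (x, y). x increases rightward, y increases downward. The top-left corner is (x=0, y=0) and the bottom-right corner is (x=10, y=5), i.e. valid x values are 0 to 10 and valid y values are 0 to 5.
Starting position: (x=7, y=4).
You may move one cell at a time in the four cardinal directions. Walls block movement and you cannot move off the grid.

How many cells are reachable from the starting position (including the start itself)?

Answer: Reachable cells: 66

Derivation:
BFS flood-fill from (x=7, y=4):
  Distance 0: (x=7, y=4)
  Distance 1: (x=7, y=3), (x=6, y=4), (x=8, y=4), (x=7, y=5)
  Distance 2: (x=7, y=2), (x=6, y=3), (x=8, y=3), (x=5, y=4), (x=9, y=4), (x=6, y=5), (x=8, y=5)
  Distance 3: (x=7, y=1), (x=6, y=2), (x=8, y=2), (x=5, y=3), (x=9, y=3), (x=4, y=4), (x=10, y=4), (x=5, y=5), (x=9, y=5)
  Distance 4: (x=7, y=0), (x=6, y=1), (x=8, y=1), (x=5, y=2), (x=9, y=2), (x=4, y=3), (x=10, y=3), (x=3, y=4), (x=4, y=5), (x=10, y=5)
  Distance 5: (x=6, y=0), (x=8, y=0), (x=5, y=1), (x=9, y=1), (x=4, y=2), (x=10, y=2), (x=3, y=3), (x=2, y=4), (x=3, y=5)
  Distance 6: (x=5, y=0), (x=9, y=0), (x=4, y=1), (x=10, y=1), (x=3, y=2), (x=2, y=3), (x=1, y=4), (x=2, y=5)
  Distance 7: (x=4, y=0), (x=10, y=0), (x=3, y=1), (x=2, y=2), (x=1, y=3), (x=0, y=4), (x=1, y=5)
  Distance 8: (x=3, y=0), (x=2, y=1), (x=1, y=2), (x=0, y=3), (x=0, y=5)
  Distance 9: (x=2, y=0), (x=1, y=1), (x=0, y=2)
  Distance 10: (x=1, y=0), (x=0, y=1)
  Distance 11: (x=0, y=0)
Total reachable: 66 (grid has 66 open cells total)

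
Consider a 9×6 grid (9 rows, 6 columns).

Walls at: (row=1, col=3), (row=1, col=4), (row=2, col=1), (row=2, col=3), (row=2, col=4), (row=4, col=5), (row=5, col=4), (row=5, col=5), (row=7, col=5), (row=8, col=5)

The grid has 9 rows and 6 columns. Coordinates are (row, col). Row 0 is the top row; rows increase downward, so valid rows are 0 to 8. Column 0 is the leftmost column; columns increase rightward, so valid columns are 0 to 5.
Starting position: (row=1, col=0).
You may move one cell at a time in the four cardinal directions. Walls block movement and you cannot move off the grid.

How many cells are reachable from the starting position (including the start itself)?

BFS flood-fill from (row=1, col=0):
  Distance 0: (row=1, col=0)
  Distance 1: (row=0, col=0), (row=1, col=1), (row=2, col=0)
  Distance 2: (row=0, col=1), (row=1, col=2), (row=3, col=0)
  Distance 3: (row=0, col=2), (row=2, col=2), (row=3, col=1), (row=4, col=0)
  Distance 4: (row=0, col=3), (row=3, col=2), (row=4, col=1), (row=5, col=0)
  Distance 5: (row=0, col=4), (row=3, col=3), (row=4, col=2), (row=5, col=1), (row=6, col=0)
  Distance 6: (row=0, col=5), (row=3, col=4), (row=4, col=3), (row=5, col=2), (row=6, col=1), (row=7, col=0)
  Distance 7: (row=1, col=5), (row=3, col=5), (row=4, col=4), (row=5, col=3), (row=6, col=2), (row=7, col=1), (row=8, col=0)
  Distance 8: (row=2, col=5), (row=6, col=3), (row=7, col=2), (row=8, col=1)
  Distance 9: (row=6, col=4), (row=7, col=3), (row=8, col=2)
  Distance 10: (row=6, col=5), (row=7, col=4), (row=8, col=3)
  Distance 11: (row=8, col=4)
Total reachable: 44 (grid has 44 open cells total)

Answer: Reachable cells: 44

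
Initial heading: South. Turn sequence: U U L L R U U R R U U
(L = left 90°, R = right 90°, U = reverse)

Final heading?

Start: South
  U (U-turn (180°)) -> North
  U (U-turn (180°)) -> South
  L (left (90° counter-clockwise)) -> East
  L (left (90° counter-clockwise)) -> North
  R (right (90° clockwise)) -> East
  U (U-turn (180°)) -> West
  U (U-turn (180°)) -> East
  R (right (90° clockwise)) -> South
  R (right (90° clockwise)) -> West
  U (U-turn (180°)) -> East
  U (U-turn (180°)) -> West
Final: West

Answer: Final heading: West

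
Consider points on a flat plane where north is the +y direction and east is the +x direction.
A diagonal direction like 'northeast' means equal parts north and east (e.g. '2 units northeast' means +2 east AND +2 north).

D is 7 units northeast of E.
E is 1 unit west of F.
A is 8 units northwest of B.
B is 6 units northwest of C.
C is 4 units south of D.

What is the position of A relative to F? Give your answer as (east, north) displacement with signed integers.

Answer: A is at (east=-8, north=17) relative to F.

Derivation:
Place F at the origin (east=0, north=0).
  E is 1 unit west of F: delta (east=-1, north=+0); E at (east=-1, north=0).
  D is 7 units northeast of E: delta (east=+7, north=+7); D at (east=6, north=7).
  C is 4 units south of D: delta (east=+0, north=-4); C at (east=6, north=3).
  B is 6 units northwest of C: delta (east=-6, north=+6); B at (east=0, north=9).
  A is 8 units northwest of B: delta (east=-8, north=+8); A at (east=-8, north=17).
Therefore A relative to F: (east=-8, north=17).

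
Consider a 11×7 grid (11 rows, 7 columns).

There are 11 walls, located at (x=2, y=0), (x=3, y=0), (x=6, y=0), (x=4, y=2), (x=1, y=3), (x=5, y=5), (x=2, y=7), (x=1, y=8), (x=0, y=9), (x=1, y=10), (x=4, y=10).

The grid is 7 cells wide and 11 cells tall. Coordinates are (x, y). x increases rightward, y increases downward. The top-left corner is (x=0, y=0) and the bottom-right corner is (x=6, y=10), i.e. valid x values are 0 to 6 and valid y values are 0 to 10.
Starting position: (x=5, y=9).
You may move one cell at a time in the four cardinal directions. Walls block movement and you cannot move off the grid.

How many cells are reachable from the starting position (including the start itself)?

Answer: Reachable cells: 65

Derivation:
BFS flood-fill from (x=5, y=9):
  Distance 0: (x=5, y=9)
  Distance 1: (x=5, y=8), (x=4, y=9), (x=6, y=9), (x=5, y=10)
  Distance 2: (x=5, y=7), (x=4, y=8), (x=6, y=8), (x=3, y=9), (x=6, y=10)
  Distance 3: (x=5, y=6), (x=4, y=7), (x=6, y=7), (x=3, y=8), (x=2, y=9), (x=3, y=10)
  Distance 4: (x=4, y=6), (x=6, y=6), (x=3, y=7), (x=2, y=8), (x=1, y=9), (x=2, y=10)
  Distance 5: (x=4, y=5), (x=6, y=5), (x=3, y=6)
  Distance 6: (x=4, y=4), (x=6, y=4), (x=3, y=5), (x=2, y=6)
  Distance 7: (x=4, y=3), (x=6, y=3), (x=3, y=4), (x=5, y=4), (x=2, y=5), (x=1, y=6)
  Distance 8: (x=6, y=2), (x=3, y=3), (x=5, y=3), (x=2, y=4), (x=1, y=5), (x=0, y=6), (x=1, y=7)
  Distance 9: (x=6, y=1), (x=3, y=2), (x=5, y=2), (x=2, y=3), (x=1, y=4), (x=0, y=5), (x=0, y=7)
  Distance 10: (x=3, y=1), (x=5, y=1), (x=2, y=2), (x=0, y=4), (x=0, y=8)
  Distance 11: (x=5, y=0), (x=2, y=1), (x=4, y=1), (x=1, y=2), (x=0, y=3)
  Distance 12: (x=4, y=0), (x=1, y=1), (x=0, y=2)
  Distance 13: (x=1, y=0), (x=0, y=1)
  Distance 14: (x=0, y=0)
Total reachable: 65 (grid has 66 open cells total)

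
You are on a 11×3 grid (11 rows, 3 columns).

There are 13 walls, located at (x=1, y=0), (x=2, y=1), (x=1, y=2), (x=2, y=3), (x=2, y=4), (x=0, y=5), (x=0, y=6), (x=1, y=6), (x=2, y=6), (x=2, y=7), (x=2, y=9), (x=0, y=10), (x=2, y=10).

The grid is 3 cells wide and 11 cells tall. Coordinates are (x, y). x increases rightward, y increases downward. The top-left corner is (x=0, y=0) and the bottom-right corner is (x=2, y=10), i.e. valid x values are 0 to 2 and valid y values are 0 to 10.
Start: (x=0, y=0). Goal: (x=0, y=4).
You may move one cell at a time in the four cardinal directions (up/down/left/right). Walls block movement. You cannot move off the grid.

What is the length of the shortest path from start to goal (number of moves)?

Answer: Shortest path length: 4

Derivation:
BFS from (x=0, y=0) until reaching (x=0, y=4):
  Distance 0: (x=0, y=0)
  Distance 1: (x=0, y=1)
  Distance 2: (x=1, y=1), (x=0, y=2)
  Distance 3: (x=0, y=3)
  Distance 4: (x=1, y=3), (x=0, y=4)  <- goal reached here
One shortest path (4 moves): (x=0, y=0) -> (x=0, y=1) -> (x=0, y=2) -> (x=0, y=3) -> (x=0, y=4)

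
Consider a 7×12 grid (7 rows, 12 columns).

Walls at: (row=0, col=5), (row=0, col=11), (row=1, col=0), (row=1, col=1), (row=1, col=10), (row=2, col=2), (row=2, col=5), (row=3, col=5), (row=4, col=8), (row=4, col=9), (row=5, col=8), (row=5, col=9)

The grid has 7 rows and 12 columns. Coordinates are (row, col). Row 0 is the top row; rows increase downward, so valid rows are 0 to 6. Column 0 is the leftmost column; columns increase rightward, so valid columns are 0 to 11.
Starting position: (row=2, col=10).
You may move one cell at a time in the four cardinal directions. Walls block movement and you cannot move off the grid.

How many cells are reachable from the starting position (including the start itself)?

BFS flood-fill from (row=2, col=10):
  Distance 0: (row=2, col=10)
  Distance 1: (row=2, col=9), (row=2, col=11), (row=3, col=10)
  Distance 2: (row=1, col=9), (row=1, col=11), (row=2, col=8), (row=3, col=9), (row=3, col=11), (row=4, col=10)
  Distance 3: (row=0, col=9), (row=1, col=8), (row=2, col=7), (row=3, col=8), (row=4, col=11), (row=5, col=10)
  Distance 4: (row=0, col=8), (row=0, col=10), (row=1, col=7), (row=2, col=6), (row=3, col=7), (row=5, col=11), (row=6, col=10)
  Distance 5: (row=0, col=7), (row=1, col=6), (row=3, col=6), (row=4, col=7), (row=6, col=9), (row=6, col=11)
  Distance 6: (row=0, col=6), (row=1, col=5), (row=4, col=6), (row=5, col=7), (row=6, col=8)
  Distance 7: (row=1, col=4), (row=4, col=5), (row=5, col=6), (row=6, col=7)
  Distance 8: (row=0, col=4), (row=1, col=3), (row=2, col=4), (row=4, col=4), (row=5, col=5), (row=6, col=6)
  Distance 9: (row=0, col=3), (row=1, col=2), (row=2, col=3), (row=3, col=4), (row=4, col=3), (row=5, col=4), (row=6, col=5)
  Distance 10: (row=0, col=2), (row=3, col=3), (row=4, col=2), (row=5, col=3), (row=6, col=4)
  Distance 11: (row=0, col=1), (row=3, col=2), (row=4, col=1), (row=5, col=2), (row=6, col=3)
  Distance 12: (row=0, col=0), (row=3, col=1), (row=4, col=0), (row=5, col=1), (row=6, col=2)
  Distance 13: (row=2, col=1), (row=3, col=0), (row=5, col=0), (row=6, col=1)
  Distance 14: (row=2, col=0), (row=6, col=0)
Total reachable: 72 (grid has 72 open cells total)

Answer: Reachable cells: 72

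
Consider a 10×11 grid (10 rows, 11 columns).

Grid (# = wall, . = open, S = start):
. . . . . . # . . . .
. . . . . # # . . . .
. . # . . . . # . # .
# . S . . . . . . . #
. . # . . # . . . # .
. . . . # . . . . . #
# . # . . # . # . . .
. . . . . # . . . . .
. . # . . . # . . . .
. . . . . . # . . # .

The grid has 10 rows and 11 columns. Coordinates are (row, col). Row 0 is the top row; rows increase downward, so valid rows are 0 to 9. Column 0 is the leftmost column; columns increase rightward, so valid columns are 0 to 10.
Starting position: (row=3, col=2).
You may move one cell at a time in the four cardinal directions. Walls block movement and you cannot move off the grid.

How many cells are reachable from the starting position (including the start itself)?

BFS flood-fill from (row=3, col=2):
  Distance 0: (row=3, col=2)
  Distance 1: (row=3, col=1), (row=3, col=3)
  Distance 2: (row=2, col=1), (row=2, col=3), (row=3, col=4), (row=4, col=1), (row=4, col=3)
  Distance 3: (row=1, col=1), (row=1, col=3), (row=2, col=0), (row=2, col=4), (row=3, col=5), (row=4, col=0), (row=4, col=4), (row=5, col=1), (row=5, col=3)
  Distance 4: (row=0, col=1), (row=0, col=3), (row=1, col=0), (row=1, col=2), (row=1, col=4), (row=2, col=5), (row=3, col=6), (row=5, col=0), (row=5, col=2), (row=6, col=1), (row=6, col=3)
  Distance 5: (row=0, col=0), (row=0, col=2), (row=0, col=4), (row=2, col=6), (row=3, col=7), (row=4, col=6), (row=6, col=4), (row=7, col=1), (row=7, col=3)
  Distance 6: (row=0, col=5), (row=3, col=8), (row=4, col=7), (row=5, col=6), (row=7, col=0), (row=7, col=2), (row=7, col=4), (row=8, col=1), (row=8, col=3)
  Distance 7: (row=2, col=8), (row=3, col=9), (row=4, col=8), (row=5, col=5), (row=5, col=7), (row=6, col=6), (row=8, col=0), (row=8, col=4), (row=9, col=1), (row=9, col=3)
  Distance 8: (row=1, col=8), (row=5, col=8), (row=7, col=6), (row=8, col=5), (row=9, col=0), (row=9, col=2), (row=9, col=4)
  Distance 9: (row=0, col=8), (row=1, col=7), (row=1, col=9), (row=5, col=9), (row=6, col=8), (row=7, col=7), (row=9, col=5)
  Distance 10: (row=0, col=7), (row=0, col=9), (row=1, col=10), (row=6, col=9), (row=7, col=8), (row=8, col=7)
  Distance 11: (row=0, col=10), (row=2, col=10), (row=6, col=10), (row=7, col=9), (row=8, col=8), (row=9, col=7)
  Distance 12: (row=7, col=10), (row=8, col=9), (row=9, col=8)
  Distance 13: (row=8, col=10)
  Distance 14: (row=9, col=10)
Total reachable: 87 (grid has 88 open cells total)

Answer: Reachable cells: 87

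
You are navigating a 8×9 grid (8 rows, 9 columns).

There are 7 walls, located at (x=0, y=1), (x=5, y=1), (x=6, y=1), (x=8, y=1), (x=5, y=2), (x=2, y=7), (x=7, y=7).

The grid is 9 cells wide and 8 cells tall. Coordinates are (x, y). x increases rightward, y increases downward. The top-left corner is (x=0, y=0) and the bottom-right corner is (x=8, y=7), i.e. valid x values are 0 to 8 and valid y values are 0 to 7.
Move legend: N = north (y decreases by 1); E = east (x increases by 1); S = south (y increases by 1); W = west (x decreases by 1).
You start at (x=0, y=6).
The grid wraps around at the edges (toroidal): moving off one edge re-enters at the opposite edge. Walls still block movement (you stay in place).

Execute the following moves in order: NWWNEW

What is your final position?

Start: (x=0, y=6)
  N (north): (x=0, y=6) -> (x=0, y=5)
  W (west): (x=0, y=5) -> (x=8, y=5)
  W (west): (x=8, y=5) -> (x=7, y=5)
  N (north): (x=7, y=5) -> (x=7, y=4)
  E (east): (x=7, y=4) -> (x=8, y=4)
  W (west): (x=8, y=4) -> (x=7, y=4)
Final: (x=7, y=4)

Answer: Final position: (x=7, y=4)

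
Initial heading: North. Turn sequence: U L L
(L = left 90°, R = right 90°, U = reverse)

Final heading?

Start: North
  U (U-turn (180°)) -> South
  L (left (90° counter-clockwise)) -> East
  L (left (90° counter-clockwise)) -> North
Final: North

Answer: Final heading: North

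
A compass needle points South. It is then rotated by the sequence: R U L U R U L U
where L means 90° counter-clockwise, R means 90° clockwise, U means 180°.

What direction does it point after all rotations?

Start: South
  R (right (90° clockwise)) -> West
  U (U-turn (180°)) -> East
  L (left (90° counter-clockwise)) -> North
  U (U-turn (180°)) -> South
  R (right (90° clockwise)) -> West
  U (U-turn (180°)) -> East
  L (left (90° counter-clockwise)) -> North
  U (U-turn (180°)) -> South
Final: South

Answer: Final heading: South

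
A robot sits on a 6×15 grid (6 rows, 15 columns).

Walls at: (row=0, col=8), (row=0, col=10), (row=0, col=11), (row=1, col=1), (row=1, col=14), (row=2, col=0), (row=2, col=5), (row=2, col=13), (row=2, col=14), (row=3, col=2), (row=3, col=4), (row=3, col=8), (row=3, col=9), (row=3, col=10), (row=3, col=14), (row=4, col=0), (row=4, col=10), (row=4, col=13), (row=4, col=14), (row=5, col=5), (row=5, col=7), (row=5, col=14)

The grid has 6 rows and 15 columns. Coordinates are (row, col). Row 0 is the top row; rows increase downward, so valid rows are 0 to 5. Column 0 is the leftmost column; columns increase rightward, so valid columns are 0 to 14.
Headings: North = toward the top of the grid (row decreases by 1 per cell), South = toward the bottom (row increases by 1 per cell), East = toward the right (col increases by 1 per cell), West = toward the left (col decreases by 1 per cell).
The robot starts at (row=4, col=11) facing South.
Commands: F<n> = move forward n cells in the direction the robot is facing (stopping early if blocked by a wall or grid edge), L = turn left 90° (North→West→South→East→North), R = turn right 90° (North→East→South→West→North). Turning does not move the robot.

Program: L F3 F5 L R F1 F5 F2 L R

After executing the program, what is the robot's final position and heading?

Answer: Final position: (row=4, col=12), facing East

Derivation:
Start: (row=4, col=11), facing South
  L: turn left, now facing East
  F3: move forward 1/3 (blocked), now at (row=4, col=12)
  F5: move forward 0/5 (blocked), now at (row=4, col=12)
  L: turn left, now facing North
  R: turn right, now facing East
  F1: move forward 0/1 (blocked), now at (row=4, col=12)
  F5: move forward 0/5 (blocked), now at (row=4, col=12)
  F2: move forward 0/2 (blocked), now at (row=4, col=12)
  L: turn left, now facing North
  R: turn right, now facing East
Final: (row=4, col=12), facing East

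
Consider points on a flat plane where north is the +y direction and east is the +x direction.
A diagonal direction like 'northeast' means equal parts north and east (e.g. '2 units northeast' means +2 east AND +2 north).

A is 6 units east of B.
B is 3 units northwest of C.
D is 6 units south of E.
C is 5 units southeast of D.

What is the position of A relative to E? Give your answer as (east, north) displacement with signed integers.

Answer: A is at (east=8, north=-8) relative to E.

Derivation:
Place E at the origin (east=0, north=0).
  D is 6 units south of E: delta (east=+0, north=-6); D at (east=0, north=-6).
  C is 5 units southeast of D: delta (east=+5, north=-5); C at (east=5, north=-11).
  B is 3 units northwest of C: delta (east=-3, north=+3); B at (east=2, north=-8).
  A is 6 units east of B: delta (east=+6, north=+0); A at (east=8, north=-8).
Therefore A relative to E: (east=8, north=-8).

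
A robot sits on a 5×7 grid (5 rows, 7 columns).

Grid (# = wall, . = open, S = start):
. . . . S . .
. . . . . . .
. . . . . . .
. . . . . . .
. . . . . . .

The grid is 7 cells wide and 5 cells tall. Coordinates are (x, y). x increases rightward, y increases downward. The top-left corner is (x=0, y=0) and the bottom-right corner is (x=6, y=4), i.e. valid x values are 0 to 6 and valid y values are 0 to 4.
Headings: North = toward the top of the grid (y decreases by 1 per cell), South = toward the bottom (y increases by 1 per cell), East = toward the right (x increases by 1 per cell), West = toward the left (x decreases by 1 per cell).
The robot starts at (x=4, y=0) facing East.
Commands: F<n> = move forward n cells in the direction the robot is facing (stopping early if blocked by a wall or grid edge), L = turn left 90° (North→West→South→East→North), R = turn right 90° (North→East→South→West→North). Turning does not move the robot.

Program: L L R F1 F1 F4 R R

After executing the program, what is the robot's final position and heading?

Start: (x=4, y=0), facing East
  L: turn left, now facing North
  L: turn left, now facing West
  R: turn right, now facing North
  F1: move forward 0/1 (blocked), now at (x=4, y=0)
  F1: move forward 0/1 (blocked), now at (x=4, y=0)
  F4: move forward 0/4 (blocked), now at (x=4, y=0)
  R: turn right, now facing East
  R: turn right, now facing South
Final: (x=4, y=0), facing South

Answer: Final position: (x=4, y=0), facing South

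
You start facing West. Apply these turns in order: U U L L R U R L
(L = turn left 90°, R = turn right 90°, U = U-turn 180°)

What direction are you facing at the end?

Start: West
  U (U-turn (180°)) -> East
  U (U-turn (180°)) -> West
  L (left (90° counter-clockwise)) -> South
  L (left (90° counter-clockwise)) -> East
  R (right (90° clockwise)) -> South
  U (U-turn (180°)) -> North
  R (right (90° clockwise)) -> East
  L (left (90° counter-clockwise)) -> North
Final: North

Answer: Final heading: North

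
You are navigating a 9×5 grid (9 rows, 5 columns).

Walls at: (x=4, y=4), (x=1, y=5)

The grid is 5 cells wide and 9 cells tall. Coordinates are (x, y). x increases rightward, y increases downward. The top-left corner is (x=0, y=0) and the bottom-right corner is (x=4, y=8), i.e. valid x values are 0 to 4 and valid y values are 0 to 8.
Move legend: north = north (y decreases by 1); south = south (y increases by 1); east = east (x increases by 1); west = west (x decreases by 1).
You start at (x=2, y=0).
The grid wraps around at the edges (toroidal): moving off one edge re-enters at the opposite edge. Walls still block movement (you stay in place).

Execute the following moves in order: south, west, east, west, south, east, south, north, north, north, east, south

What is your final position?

Answer: Final position: (x=3, y=1)

Derivation:
Start: (x=2, y=0)
  south (south): (x=2, y=0) -> (x=2, y=1)
  west (west): (x=2, y=1) -> (x=1, y=1)
  east (east): (x=1, y=1) -> (x=2, y=1)
  west (west): (x=2, y=1) -> (x=1, y=1)
  south (south): (x=1, y=1) -> (x=1, y=2)
  east (east): (x=1, y=2) -> (x=2, y=2)
  south (south): (x=2, y=2) -> (x=2, y=3)
  north (north): (x=2, y=3) -> (x=2, y=2)
  north (north): (x=2, y=2) -> (x=2, y=1)
  north (north): (x=2, y=1) -> (x=2, y=0)
  east (east): (x=2, y=0) -> (x=3, y=0)
  south (south): (x=3, y=0) -> (x=3, y=1)
Final: (x=3, y=1)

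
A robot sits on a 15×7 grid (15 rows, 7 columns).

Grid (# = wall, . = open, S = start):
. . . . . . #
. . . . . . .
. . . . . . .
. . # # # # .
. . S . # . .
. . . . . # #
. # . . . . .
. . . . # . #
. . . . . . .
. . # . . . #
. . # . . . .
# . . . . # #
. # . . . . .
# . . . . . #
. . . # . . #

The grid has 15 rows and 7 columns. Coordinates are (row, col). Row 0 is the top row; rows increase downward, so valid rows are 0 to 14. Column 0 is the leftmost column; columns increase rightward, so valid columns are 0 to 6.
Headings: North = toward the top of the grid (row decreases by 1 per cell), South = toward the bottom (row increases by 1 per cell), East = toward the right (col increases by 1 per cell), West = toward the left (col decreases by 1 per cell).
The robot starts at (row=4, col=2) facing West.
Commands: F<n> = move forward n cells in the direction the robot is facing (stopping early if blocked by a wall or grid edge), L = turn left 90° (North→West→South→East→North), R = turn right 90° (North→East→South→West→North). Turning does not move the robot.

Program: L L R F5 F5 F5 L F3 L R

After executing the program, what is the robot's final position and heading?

Answer: Final position: (row=8, col=5), facing East

Derivation:
Start: (row=4, col=2), facing West
  L: turn left, now facing South
  L: turn left, now facing East
  R: turn right, now facing South
  F5: move forward 4/5 (blocked), now at (row=8, col=2)
  F5: move forward 0/5 (blocked), now at (row=8, col=2)
  F5: move forward 0/5 (blocked), now at (row=8, col=2)
  L: turn left, now facing East
  F3: move forward 3, now at (row=8, col=5)
  L: turn left, now facing North
  R: turn right, now facing East
Final: (row=8, col=5), facing East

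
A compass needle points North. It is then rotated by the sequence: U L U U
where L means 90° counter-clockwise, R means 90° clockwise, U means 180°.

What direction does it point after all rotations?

Answer: Final heading: East

Derivation:
Start: North
  U (U-turn (180°)) -> South
  L (left (90° counter-clockwise)) -> East
  U (U-turn (180°)) -> West
  U (U-turn (180°)) -> East
Final: East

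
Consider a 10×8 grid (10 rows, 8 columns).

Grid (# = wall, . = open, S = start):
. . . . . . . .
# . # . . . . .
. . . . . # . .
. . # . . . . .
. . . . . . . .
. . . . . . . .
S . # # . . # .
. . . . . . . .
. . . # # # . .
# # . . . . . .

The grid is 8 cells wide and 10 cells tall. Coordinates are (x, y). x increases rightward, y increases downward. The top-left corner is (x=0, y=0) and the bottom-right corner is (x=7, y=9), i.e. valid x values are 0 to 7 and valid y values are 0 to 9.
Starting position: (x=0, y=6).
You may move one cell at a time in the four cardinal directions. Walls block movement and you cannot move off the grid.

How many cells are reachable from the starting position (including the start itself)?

BFS flood-fill from (x=0, y=6):
  Distance 0: (x=0, y=6)
  Distance 1: (x=0, y=5), (x=1, y=6), (x=0, y=7)
  Distance 2: (x=0, y=4), (x=1, y=5), (x=1, y=7), (x=0, y=8)
  Distance 3: (x=0, y=3), (x=1, y=4), (x=2, y=5), (x=2, y=7), (x=1, y=8)
  Distance 4: (x=0, y=2), (x=1, y=3), (x=2, y=4), (x=3, y=5), (x=3, y=7), (x=2, y=8)
  Distance 5: (x=1, y=2), (x=3, y=4), (x=4, y=5), (x=4, y=7), (x=2, y=9)
  Distance 6: (x=1, y=1), (x=2, y=2), (x=3, y=3), (x=4, y=4), (x=5, y=5), (x=4, y=6), (x=5, y=7), (x=3, y=9)
  Distance 7: (x=1, y=0), (x=3, y=2), (x=4, y=3), (x=5, y=4), (x=6, y=5), (x=5, y=6), (x=6, y=7), (x=4, y=9)
  Distance 8: (x=0, y=0), (x=2, y=0), (x=3, y=1), (x=4, y=2), (x=5, y=3), (x=6, y=4), (x=7, y=5), (x=7, y=7), (x=6, y=8), (x=5, y=9)
  Distance 9: (x=3, y=0), (x=4, y=1), (x=6, y=3), (x=7, y=4), (x=7, y=6), (x=7, y=8), (x=6, y=9)
  Distance 10: (x=4, y=0), (x=5, y=1), (x=6, y=2), (x=7, y=3), (x=7, y=9)
  Distance 11: (x=5, y=0), (x=6, y=1), (x=7, y=2)
  Distance 12: (x=6, y=0), (x=7, y=1)
  Distance 13: (x=7, y=0)
Total reachable: 68 (grid has 68 open cells total)

Answer: Reachable cells: 68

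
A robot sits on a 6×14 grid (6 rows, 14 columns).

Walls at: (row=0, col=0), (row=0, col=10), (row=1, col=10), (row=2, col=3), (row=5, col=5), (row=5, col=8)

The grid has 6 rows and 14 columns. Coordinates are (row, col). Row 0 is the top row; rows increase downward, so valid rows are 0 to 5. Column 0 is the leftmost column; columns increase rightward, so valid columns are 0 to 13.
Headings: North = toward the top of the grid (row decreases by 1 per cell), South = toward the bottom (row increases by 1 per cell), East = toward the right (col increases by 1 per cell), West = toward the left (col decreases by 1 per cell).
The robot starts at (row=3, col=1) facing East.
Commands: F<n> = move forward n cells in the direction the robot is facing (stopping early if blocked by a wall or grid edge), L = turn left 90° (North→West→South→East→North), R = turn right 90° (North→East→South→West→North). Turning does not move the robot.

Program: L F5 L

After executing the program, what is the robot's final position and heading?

Start: (row=3, col=1), facing East
  L: turn left, now facing North
  F5: move forward 3/5 (blocked), now at (row=0, col=1)
  L: turn left, now facing West
Final: (row=0, col=1), facing West

Answer: Final position: (row=0, col=1), facing West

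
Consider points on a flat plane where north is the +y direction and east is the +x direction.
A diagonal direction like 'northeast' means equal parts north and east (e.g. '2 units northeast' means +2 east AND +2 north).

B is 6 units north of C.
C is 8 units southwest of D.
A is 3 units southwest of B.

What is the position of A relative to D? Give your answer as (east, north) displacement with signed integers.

Place D at the origin (east=0, north=0).
  C is 8 units southwest of D: delta (east=-8, north=-8); C at (east=-8, north=-8).
  B is 6 units north of C: delta (east=+0, north=+6); B at (east=-8, north=-2).
  A is 3 units southwest of B: delta (east=-3, north=-3); A at (east=-11, north=-5).
Therefore A relative to D: (east=-11, north=-5).

Answer: A is at (east=-11, north=-5) relative to D.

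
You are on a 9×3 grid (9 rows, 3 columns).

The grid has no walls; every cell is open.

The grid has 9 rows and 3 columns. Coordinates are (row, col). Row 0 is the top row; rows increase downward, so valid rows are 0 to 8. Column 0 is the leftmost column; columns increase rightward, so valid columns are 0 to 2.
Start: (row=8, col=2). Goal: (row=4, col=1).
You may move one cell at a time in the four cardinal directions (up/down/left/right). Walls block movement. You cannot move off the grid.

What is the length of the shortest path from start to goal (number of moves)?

BFS from (row=8, col=2) until reaching (row=4, col=1):
  Distance 0: (row=8, col=2)
  Distance 1: (row=7, col=2), (row=8, col=1)
  Distance 2: (row=6, col=2), (row=7, col=1), (row=8, col=0)
  Distance 3: (row=5, col=2), (row=6, col=1), (row=7, col=0)
  Distance 4: (row=4, col=2), (row=5, col=1), (row=6, col=0)
  Distance 5: (row=3, col=2), (row=4, col=1), (row=5, col=0)  <- goal reached here
One shortest path (5 moves): (row=8, col=2) -> (row=8, col=1) -> (row=7, col=1) -> (row=6, col=1) -> (row=5, col=1) -> (row=4, col=1)

Answer: Shortest path length: 5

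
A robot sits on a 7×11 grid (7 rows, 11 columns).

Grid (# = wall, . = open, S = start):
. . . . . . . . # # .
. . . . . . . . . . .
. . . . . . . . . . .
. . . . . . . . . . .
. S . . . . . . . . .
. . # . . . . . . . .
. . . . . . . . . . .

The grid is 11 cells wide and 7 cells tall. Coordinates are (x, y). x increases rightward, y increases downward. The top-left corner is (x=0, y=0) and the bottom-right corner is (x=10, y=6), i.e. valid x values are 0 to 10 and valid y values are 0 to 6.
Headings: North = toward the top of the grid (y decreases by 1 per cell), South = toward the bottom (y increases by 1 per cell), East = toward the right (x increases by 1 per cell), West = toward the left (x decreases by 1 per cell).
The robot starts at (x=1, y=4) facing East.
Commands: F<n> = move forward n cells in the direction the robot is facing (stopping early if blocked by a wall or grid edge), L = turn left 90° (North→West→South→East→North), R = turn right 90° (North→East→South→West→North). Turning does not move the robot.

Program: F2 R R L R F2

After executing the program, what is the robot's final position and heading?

Answer: Final position: (x=1, y=4), facing West

Derivation:
Start: (x=1, y=4), facing East
  F2: move forward 2, now at (x=3, y=4)
  R: turn right, now facing South
  R: turn right, now facing West
  L: turn left, now facing South
  R: turn right, now facing West
  F2: move forward 2, now at (x=1, y=4)
Final: (x=1, y=4), facing West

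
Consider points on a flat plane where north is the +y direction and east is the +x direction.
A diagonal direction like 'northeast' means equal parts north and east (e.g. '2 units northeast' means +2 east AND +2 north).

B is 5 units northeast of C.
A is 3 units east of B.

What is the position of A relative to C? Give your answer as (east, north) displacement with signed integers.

Place C at the origin (east=0, north=0).
  B is 5 units northeast of C: delta (east=+5, north=+5); B at (east=5, north=5).
  A is 3 units east of B: delta (east=+3, north=+0); A at (east=8, north=5).
Therefore A relative to C: (east=8, north=5).

Answer: A is at (east=8, north=5) relative to C.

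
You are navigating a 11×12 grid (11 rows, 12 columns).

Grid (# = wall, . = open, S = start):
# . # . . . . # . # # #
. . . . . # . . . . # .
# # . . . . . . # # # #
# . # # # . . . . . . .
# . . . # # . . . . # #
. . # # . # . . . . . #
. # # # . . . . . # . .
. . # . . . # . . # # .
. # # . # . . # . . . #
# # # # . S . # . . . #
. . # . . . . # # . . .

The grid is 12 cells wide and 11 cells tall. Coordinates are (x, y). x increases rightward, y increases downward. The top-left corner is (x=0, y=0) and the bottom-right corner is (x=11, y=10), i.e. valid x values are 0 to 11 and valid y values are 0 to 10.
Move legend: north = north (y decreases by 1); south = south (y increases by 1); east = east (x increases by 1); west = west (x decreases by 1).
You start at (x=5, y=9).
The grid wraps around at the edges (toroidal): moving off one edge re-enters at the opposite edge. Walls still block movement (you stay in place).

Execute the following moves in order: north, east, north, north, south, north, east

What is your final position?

Start: (x=5, y=9)
  north (north): (x=5, y=9) -> (x=5, y=8)
  east (east): (x=5, y=8) -> (x=6, y=8)
  north (north): blocked, stay at (x=6, y=8)
  north (north): blocked, stay at (x=6, y=8)
  south (south): (x=6, y=8) -> (x=6, y=9)
  north (north): (x=6, y=9) -> (x=6, y=8)
  east (east): blocked, stay at (x=6, y=8)
Final: (x=6, y=8)

Answer: Final position: (x=6, y=8)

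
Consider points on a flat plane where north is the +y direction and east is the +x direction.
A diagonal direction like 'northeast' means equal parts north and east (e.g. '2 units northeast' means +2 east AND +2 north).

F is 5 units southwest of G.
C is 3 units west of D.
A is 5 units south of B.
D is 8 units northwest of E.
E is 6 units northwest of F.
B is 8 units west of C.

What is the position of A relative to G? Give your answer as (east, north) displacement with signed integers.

Place G at the origin (east=0, north=0).
  F is 5 units southwest of G: delta (east=-5, north=-5); F at (east=-5, north=-5).
  E is 6 units northwest of F: delta (east=-6, north=+6); E at (east=-11, north=1).
  D is 8 units northwest of E: delta (east=-8, north=+8); D at (east=-19, north=9).
  C is 3 units west of D: delta (east=-3, north=+0); C at (east=-22, north=9).
  B is 8 units west of C: delta (east=-8, north=+0); B at (east=-30, north=9).
  A is 5 units south of B: delta (east=+0, north=-5); A at (east=-30, north=4).
Therefore A relative to G: (east=-30, north=4).

Answer: A is at (east=-30, north=4) relative to G.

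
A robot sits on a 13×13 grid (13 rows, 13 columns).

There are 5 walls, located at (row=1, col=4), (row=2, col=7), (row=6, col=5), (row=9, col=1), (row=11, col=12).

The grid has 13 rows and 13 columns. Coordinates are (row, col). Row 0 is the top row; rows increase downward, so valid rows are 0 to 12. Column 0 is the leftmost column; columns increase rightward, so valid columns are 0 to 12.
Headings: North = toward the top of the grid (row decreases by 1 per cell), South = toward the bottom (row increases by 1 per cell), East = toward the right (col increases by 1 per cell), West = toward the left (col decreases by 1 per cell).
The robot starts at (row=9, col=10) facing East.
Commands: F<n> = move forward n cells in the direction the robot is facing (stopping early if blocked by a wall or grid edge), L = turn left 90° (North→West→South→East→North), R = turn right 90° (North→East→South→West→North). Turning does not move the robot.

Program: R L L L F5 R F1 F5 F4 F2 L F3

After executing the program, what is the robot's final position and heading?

Answer: Final position: (row=7, col=2), facing West

Derivation:
Start: (row=9, col=10), facing East
  R: turn right, now facing South
  L: turn left, now facing East
  L: turn left, now facing North
  L: turn left, now facing West
  F5: move forward 5, now at (row=9, col=5)
  R: turn right, now facing North
  F1: move forward 1, now at (row=8, col=5)
  F5: move forward 1/5 (blocked), now at (row=7, col=5)
  F4: move forward 0/4 (blocked), now at (row=7, col=5)
  F2: move forward 0/2 (blocked), now at (row=7, col=5)
  L: turn left, now facing West
  F3: move forward 3, now at (row=7, col=2)
Final: (row=7, col=2), facing West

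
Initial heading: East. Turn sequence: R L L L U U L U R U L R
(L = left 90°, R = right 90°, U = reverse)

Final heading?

Start: East
  R (right (90° clockwise)) -> South
  L (left (90° counter-clockwise)) -> East
  L (left (90° counter-clockwise)) -> North
  L (left (90° counter-clockwise)) -> West
  U (U-turn (180°)) -> East
  U (U-turn (180°)) -> West
  L (left (90° counter-clockwise)) -> South
  U (U-turn (180°)) -> North
  R (right (90° clockwise)) -> East
  U (U-turn (180°)) -> West
  L (left (90° counter-clockwise)) -> South
  R (right (90° clockwise)) -> West
Final: West

Answer: Final heading: West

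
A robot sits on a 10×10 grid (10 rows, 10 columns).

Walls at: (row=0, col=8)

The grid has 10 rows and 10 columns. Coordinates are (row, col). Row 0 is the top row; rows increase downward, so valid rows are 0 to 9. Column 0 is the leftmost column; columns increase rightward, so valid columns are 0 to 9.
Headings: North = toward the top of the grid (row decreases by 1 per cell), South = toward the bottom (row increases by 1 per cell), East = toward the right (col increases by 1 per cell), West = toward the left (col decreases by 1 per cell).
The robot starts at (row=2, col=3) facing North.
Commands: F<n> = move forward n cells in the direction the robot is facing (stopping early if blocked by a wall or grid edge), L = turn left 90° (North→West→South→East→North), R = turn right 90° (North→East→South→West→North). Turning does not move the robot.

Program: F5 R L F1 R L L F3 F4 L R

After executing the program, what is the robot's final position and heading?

Start: (row=2, col=3), facing North
  F5: move forward 2/5 (blocked), now at (row=0, col=3)
  R: turn right, now facing East
  L: turn left, now facing North
  F1: move forward 0/1 (blocked), now at (row=0, col=3)
  R: turn right, now facing East
  L: turn left, now facing North
  L: turn left, now facing West
  F3: move forward 3, now at (row=0, col=0)
  F4: move forward 0/4 (blocked), now at (row=0, col=0)
  L: turn left, now facing South
  R: turn right, now facing West
Final: (row=0, col=0), facing West

Answer: Final position: (row=0, col=0), facing West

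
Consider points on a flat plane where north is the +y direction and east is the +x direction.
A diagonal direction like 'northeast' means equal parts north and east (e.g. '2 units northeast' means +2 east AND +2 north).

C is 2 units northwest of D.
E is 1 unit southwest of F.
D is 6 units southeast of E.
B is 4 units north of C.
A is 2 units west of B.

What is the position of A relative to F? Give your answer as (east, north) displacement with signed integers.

Answer: A is at (east=1, north=-1) relative to F.

Derivation:
Place F at the origin (east=0, north=0).
  E is 1 unit southwest of F: delta (east=-1, north=-1); E at (east=-1, north=-1).
  D is 6 units southeast of E: delta (east=+6, north=-6); D at (east=5, north=-7).
  C is 2 units northwest of D: delta (east=-2, north=+2); C at (east=3, north=-5).
  B is 4 units north of C: delta (east=+0, north=+4); B at (east=3, north=-1).
  A is 2 units west of B: delta (east=-2, north=+0); A at (east=1, north=-1).
Therefore A relative to F: (east=1, north=-1).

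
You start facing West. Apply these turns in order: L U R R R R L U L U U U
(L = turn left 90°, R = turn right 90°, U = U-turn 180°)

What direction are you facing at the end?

Start: West
  L (left (90° counter-clockwise)) -> South
  U (U-turn (180°)) -> North
  R (right (90° clockwise)) -> East
  R (right (90° clockwise)) -> South
  R (right (90° clockwise)) -> West
  R (right (90° clockwise)) -> North
  L (left (90° counter-clockwise)) -> West
  U (U-turn (180°)) -> East
  L (left (90° counter-clockwise)) -> North
  U (U-turn (180°)) -> South
  U (U-turn (180°)) -> North
  U (U-turn (180°)) -> South
Final: South

Answer: Final heading: South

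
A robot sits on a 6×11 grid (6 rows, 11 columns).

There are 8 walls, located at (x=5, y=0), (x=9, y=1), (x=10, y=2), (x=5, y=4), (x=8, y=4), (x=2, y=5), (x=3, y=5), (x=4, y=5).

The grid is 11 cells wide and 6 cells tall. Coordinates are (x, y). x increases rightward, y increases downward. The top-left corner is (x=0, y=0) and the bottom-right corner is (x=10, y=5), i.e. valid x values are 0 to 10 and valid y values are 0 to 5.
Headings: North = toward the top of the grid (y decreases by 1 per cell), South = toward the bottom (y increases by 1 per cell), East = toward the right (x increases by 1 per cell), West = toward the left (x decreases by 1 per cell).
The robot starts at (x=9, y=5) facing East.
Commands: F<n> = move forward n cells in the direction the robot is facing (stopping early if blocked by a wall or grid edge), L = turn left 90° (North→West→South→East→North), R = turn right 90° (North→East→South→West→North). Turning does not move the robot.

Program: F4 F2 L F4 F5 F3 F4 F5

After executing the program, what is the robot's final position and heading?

Answer: Final position: (x=10, y=3), facing North

Derivation:
Start: (x=9, y=5), facing East
  F4: move forward 1/4 (blocked), now at (x=10, y=5)
  F2: move forward 0/2 (blocked), now at (x=10, y=5)
  L: turn left, now facing North
  F4: move forward 2/4 (blocked), now at (x=10, y=3)
  F5: move forward 0/5 (blocked), now at (x=10, y=3)
  F3: move forward 0/3 (blocked), now at (x=10, y=3)
  F4: move forward 0/4 (blocked), now at (x=10, y=3)
  F5: move forward 0/5 (blocked), now at (x=10, y=3)
Final: (x=10, y=3), facing North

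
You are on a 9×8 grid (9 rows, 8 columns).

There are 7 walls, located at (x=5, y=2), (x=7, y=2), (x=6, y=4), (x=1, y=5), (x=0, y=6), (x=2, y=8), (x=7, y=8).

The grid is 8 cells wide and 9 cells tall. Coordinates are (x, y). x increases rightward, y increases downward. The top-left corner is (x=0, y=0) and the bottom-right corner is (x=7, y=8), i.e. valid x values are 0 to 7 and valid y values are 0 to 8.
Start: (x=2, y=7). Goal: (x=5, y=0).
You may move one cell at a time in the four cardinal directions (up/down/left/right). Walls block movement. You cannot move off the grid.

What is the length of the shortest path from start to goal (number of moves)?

BFS from (x=2, y=7) until reaching (x=5, y=0):
  Distance 0: (x=2, y=7)
  Distance 1: (x=2, y=6), (x=1, y=7), (x=3, y=7)
  Distance 2: (x=2, y=5), (x=1, y=6), (x=3, y=6), (x=0, y=7), (x=4, y=7), (x=1, y=8), (x=3, y=8)
  Distance 3: (x=2, y=4), (x=3, y=5), (x=4, y=6), (x=5, y=7), (x=0, y=8), (x=4, y=8)
  Distance 4: (x=2, y=3), (x=1, y=4), (x=3, y=4), (x=4, y=5), (x=5, y=6), (x=6, y=7), (x=5, y=8)
  Distance 5: (x=2, y=2), (x=1, y=3), (x=3, y=3), (x=0, y=4), (x=4, y=4), (x=5, y=5), (x=6, y=6), (x=7, y=7), (x=6, y=8)
  Distance 6: (x=2, y=1), (x=1, y=2), (x=3, y=2), (x=0, y=3), (x=4, y=3), (x=5, y=4), (x=0, y=5), (x=6, y=5), (x=7, y=6)
  Distance 7: (x=2, y=0), (x=1, y=1), (x=3, y=1), (x=0, y=2), (x=4, y=2), (x=5, y=3), (x=7, y=5)
  Distance 8: (x=1, y=0), (x=3, y=0), (x=0, y=1), (x=4, y=1), (x=6, y=3), (x=7, y=4)
  Distance 9: (x=0, y=0), (x=4, y=0), (x=5, y=1), (x=6, y=2), (x=7, y=3)
  Distance 10: (x=5, y=0), (x=6, y=1)  <- goal reached here
One shortest path (10 moves): (x=2, y=7) -> (x=3, y=7) -> (x=4, y=7) -> (x=4, y=6) -> (x=4, y=5) -> (x=4, y=4) -> (x=4, y=3) -> (x=4, y=2) -> (x=4, y=1) -> (x=5, y=1) -> (x=5, y=0)

Answer: Shortest path length: 10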